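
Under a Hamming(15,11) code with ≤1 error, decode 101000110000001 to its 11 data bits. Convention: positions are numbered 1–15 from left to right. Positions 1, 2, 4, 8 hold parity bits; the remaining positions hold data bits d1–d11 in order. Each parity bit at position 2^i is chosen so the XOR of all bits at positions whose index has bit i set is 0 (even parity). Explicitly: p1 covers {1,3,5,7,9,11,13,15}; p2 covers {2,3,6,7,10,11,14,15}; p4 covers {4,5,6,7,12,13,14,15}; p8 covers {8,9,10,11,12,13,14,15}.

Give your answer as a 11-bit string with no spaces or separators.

10010000001

s1 (pos 1,3,5,7,9,11,13,15): 1⊕1⊕0⊕1⊕0⊕0⊕0⊕1 = 0
s2 (pos 2,3,6,7,10,11,14,15): 0⊕1⊕0⊕1⊕0⊕0⊕0⊕1 = 1
s4 (pos 4,5,6,7,12,13,14,15): 0⊕0⊕0⊕1⊕0⊕0⊕0⊕1 = 0
s8 (pos 8,9,10,11,12,13,14,15): 1⊕0⊕0⊕0⊕0⊕0⊕0⊕1 = 0
Syndrome s8…s1 = 0010 → error at position 2.
Flip position 2: 101000110000001 → 111000110000001
Read data bits from positions 3,5,6,7,9,10,11,12,13,14,15: 10010000001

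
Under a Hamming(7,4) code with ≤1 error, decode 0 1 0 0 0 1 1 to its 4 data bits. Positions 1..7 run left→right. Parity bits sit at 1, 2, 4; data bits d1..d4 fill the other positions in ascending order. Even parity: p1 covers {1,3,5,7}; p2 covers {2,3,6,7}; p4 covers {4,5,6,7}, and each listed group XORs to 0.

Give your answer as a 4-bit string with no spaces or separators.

1011

s1 (pos 1,3,5,7): 0⊕0⊕0⊕1 = 1
s2 (pos 2,3,6,7): 1⊕0⊕1⊕1 = 1
s4 (pos 4,5,6,7): 0⊕0⊕1⊕1 = 0
Syndrome s4…s1 = 011 → error at position 3.
Flip position 3: 0100011 → 0110011
Read data bits from positions 3,5,6,7: 1011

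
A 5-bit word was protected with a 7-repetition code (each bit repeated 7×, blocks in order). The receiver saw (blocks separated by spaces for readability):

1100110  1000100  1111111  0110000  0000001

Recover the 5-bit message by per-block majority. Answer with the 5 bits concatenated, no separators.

10100

Block 1 (1100110): 4 ones → 1
Block 2 (1000100): 2 ones → 0
Block 3 (1111111): 7 ones → 1
Block 4 (0110000): 2 ones → 0
Block 5 (0000001): 1 one → 0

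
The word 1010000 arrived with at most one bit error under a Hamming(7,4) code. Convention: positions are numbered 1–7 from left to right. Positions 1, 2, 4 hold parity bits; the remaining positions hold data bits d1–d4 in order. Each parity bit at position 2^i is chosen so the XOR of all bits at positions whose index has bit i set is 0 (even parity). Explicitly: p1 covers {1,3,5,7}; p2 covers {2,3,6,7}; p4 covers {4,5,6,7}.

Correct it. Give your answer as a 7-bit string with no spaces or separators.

1110000

s1 (pos 1,3,5,7): 1⊕1⊕0⊕0 = 0
s2 (pos 2,3,6,7): 0⊕1⊕0⊕0 = 1
s4 (pos 4,5,6,7): 0⊕0⊕0⊕0 = 0
Syndrome s4…s1 = 010 → error at position 2.
Flip position 2: 1010000 → 1110000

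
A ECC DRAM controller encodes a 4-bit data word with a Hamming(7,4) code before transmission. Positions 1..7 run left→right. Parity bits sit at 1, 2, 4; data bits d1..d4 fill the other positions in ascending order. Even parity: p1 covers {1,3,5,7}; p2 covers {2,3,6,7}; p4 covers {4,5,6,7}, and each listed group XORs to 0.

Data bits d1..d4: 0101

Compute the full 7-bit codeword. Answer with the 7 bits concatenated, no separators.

0100101

Place data at non-parity positions: p1 p2 0 p4 1 0 1
p1 (pos 1,3,5,7): XOR of data positions = 0⊕1⊕1 = 0
p2 (pos 2,3,6,7): XOR of data positions = 0⊕0⊕1 = 1
p4 (pos 4,5,6,7): XOR of data positions = 1⊕0⊕1 = 0
Codeword: 0100101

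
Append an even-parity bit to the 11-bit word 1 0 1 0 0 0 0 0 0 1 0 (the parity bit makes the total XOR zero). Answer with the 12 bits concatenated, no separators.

XOR of the 11 data bits: 1⊕0⊕1⊕0⊕0⊕0⊕0⊕0⊕0⊕1⊕0 = 1
Parity bit = 1 (so all 12 bits XOR to 0).

101000000101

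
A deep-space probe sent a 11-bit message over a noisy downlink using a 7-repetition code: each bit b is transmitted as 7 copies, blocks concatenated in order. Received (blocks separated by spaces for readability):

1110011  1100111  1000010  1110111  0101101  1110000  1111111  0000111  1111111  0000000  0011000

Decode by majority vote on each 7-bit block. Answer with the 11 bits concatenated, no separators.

11011010100

Block 1 (1110011): 5 ones → 1
Block 2 (1100111): 5 ones → 1
Block 3 (1000010): 2 ones → 0
Block 4 (1110111): 6 ones → 1
Block 5 (0101101): 4 ones → 1
Block 6 (1110000): 3 ones → 0
Block 7 (1111111): 7 ones → 1
Block 8 (0000111): 3 ones → 0
Block 9 (1111111): 7 ones → 1
Block 10 (0000000): 0 ones → 0
Block 11 (0011000): 2 ones → 0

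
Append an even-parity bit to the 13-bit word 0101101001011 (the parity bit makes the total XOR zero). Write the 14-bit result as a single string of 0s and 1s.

01011010010111

XOR of the 13 data bits: 0⊕1⊕0⊕1⊕1⊕0⊕1⊕0⊕0⊕1⊕0⊕1⊕1 = 1
Parity bit = 1 (so all 14 bits XOR to 0).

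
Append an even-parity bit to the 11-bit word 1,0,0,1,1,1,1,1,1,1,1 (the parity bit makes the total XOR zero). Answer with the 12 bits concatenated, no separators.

100111111111

XOR of the 11 data bits: 1⊕0⊕0⊕1⊕1⊕1⊕1⊕1⊕1⊕1⊕1 = 1
Parity bit = 1 (so all 12 bits XOR to 0).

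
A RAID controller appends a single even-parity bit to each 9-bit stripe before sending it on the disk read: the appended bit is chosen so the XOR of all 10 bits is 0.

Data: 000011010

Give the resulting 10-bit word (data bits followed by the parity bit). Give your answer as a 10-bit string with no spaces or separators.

XOR of the 9 data bits: 0⊕0⊕0⊕0⊕1⊕1⊕0⊕1⊕0 = 1
Parity bit = 1 (so all 10 bits XOR to 0).

0000110101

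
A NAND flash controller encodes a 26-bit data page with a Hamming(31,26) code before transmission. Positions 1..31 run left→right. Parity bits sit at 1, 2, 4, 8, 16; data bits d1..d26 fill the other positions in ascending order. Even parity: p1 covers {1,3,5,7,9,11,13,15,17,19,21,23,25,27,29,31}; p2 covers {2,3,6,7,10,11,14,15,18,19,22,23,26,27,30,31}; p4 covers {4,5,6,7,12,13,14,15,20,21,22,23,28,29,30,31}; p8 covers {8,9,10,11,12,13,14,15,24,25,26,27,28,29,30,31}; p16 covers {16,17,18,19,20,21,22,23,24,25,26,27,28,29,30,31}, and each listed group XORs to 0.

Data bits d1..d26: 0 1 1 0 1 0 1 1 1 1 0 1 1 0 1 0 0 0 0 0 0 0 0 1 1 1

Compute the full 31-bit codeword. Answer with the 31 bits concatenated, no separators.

1001110010111100110100000000111

Place data at non-parity positions: p1 p2 0 p4 1 1 0 p8 1 0 1 1 1 1 0 p16 1 1 0 1 0 0 0 0 0 0 0 0 1 1 1
p1 (pos 1,3,5,7,9,11,13,15,17,19,21,23,25,27,29,31): XOR of data positions = 0⊕1⊕0⊕1⊕1⊕1⊕0⊕1⊕0⊕0⊕0⊕0⊕0⊕1⊕1 = 1
p2 (pos 2,3,6,7,10,11,14,15,18,19,22,23,26,27,30,31): XOR of data positions = 0⊕1⊕0⊕0⊕1⊕1⊕0⊕1⊕0⊕0⊕0⊕0⊕0⊕1⊕1 = 0
p4 (pos 4,5,6,7,12,13,14,15,20,21,22,23,28,29,30,31): XOR of data positions = 1⊕1⊕0⊕1⊕1⊕1⊕0⊕1⊕0⊕0⊕0⊕0⊕1⊕1⊕1 = 1
p8 (pos 8,9,10,11,12,13,14,15,24,25,26,27,28,29,30,31): XOR of data positions = 1⊕0⊕1⊕1⊕1⊕1⊕0⊕0⊕0⊕0⊕0⊕0⊕1⊕1⊕1 = 0
p16 (pos 16,17,18,19,20,21,22,23,24,25,26,27,28,29,30,31): XOR of data positions = 1⊕1⊕0⊕1⊕0⊕0⊕0⊕0⊕0⊕0⊕0⊕0⊕1⊕1⊕1 = 0
Codeword: 1001110010111100110100000000111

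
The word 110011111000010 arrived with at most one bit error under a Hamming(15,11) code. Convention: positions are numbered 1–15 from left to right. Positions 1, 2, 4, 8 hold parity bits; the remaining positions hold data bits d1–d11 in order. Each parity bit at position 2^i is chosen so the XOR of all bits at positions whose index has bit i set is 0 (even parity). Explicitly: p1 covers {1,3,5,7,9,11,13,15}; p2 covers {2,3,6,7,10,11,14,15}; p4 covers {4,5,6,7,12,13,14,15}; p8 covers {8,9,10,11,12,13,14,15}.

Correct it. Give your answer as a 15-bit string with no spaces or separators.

110011101000010

s1 (pos 1,3,5,7,9,11,13,15): 1⊕0⊕1⊕1⊕1⊕0⊕0⊕0 = 0
s2 (pos 2,3,6,7,10,11,14,15): 1⊕0⊕1⊕1⊕0⊕0⊕1⊕0 = 0
s4 (pos 4,5,6,7,12,13,14,15): 0⊕1⊕1⊕1⊕0⊕0⊕1⊕0 = 0
s8 (pos 8,9,10,11,12,13,14,15): 1⊕1⊕0⊕0⊕0⊕0⊕1⊕0 = 1
Syndrome s8…s1 = 1000 → error at position 8.
Flip position 8: 110011111000010 → 110011101000010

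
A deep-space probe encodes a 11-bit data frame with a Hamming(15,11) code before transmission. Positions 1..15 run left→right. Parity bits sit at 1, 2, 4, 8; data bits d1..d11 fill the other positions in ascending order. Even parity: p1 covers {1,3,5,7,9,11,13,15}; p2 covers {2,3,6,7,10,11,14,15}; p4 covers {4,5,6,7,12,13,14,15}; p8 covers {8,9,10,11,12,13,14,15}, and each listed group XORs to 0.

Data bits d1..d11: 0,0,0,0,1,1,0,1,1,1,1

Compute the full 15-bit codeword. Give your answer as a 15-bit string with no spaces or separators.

110000001101111

Place data at non-parity positions: p1 p2 0 p4 0 0 0 p8 1 1 0 1 1 1 1
p1 (pos 1,3,5,7,9,11,13,15): XOR of data positions = 0⊕0⊕0⊕1⊕0⊕1⊕1 = 1
p2 (pos 2,3,6,7,10,11,14,15): XOR of data positions = 0⊕0⊕0⊕1⊕0⊕1⊕1 = 1
p4 (pos 4,5,6,7,12,13,14,15): XOR of data positions = 0⊕0⊕0⊕1⊕1⊕1⊕1 = 0
p8 (pos 8,9,10,11,12,13,14,15): XOR of data positions = 1⊕1⊕0⊕1⊕1⊕1⊕1 = 0
Codeword: 110000001101111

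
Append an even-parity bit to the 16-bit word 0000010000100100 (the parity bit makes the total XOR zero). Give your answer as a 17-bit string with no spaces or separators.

XOR of the 16 data bits: 0⊕0⊕0⊕0⊕0⊕1⊕0⊕0⊕0⊕0⊕1⊕0⊕0⊕1⊕0⊕0 = 1
Parity bit = 1 (so all 17 bits XOR to 0).

00000100001001001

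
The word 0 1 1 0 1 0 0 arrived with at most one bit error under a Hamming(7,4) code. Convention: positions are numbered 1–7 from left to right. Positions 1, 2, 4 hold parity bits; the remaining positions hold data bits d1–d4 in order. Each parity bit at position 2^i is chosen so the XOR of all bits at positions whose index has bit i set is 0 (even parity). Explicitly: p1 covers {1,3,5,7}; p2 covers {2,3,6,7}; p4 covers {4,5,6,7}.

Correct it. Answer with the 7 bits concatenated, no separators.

0111100

s1 (pos 1,3,5,7): 0⊕1⊕1⊕0 = 0
s2 (pos 2,3,6,7): 1⊕1⊕0⊕0 = 0
s4 (pos 4,5,6,7): 0⊕1⊕0⊕0 = 1
Syndrome s4…s1 = 100 → error at position 4.
Flip position 4: 0110100 → 0111100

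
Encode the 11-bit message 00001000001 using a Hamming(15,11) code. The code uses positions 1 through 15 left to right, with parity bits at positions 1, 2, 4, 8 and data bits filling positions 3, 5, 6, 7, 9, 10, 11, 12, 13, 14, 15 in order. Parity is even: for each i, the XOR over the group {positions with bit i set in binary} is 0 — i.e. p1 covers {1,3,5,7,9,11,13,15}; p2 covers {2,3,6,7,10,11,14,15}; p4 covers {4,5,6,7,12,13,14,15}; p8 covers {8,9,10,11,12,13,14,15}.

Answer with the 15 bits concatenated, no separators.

Place data at non-parity positions: p1 p2 0 p4 0 0 0 p8 1 0 0 0 0 0 1
p1 (pos 1,3,5,7,9,11,13,15): XOR of data positions = 0⊕0⊕0⊕1⊕0⊕0⊕1 = 0
p2 (pos 2,3,6,7,10,11,14,15): XOR of data positions = 0⊕0⊕0⊕0⊕0⊕0⊕1 = 1
p4 (pos 4,5,6,7,12,13,14,15): XOR of data positions = 0⊕0⊕0⊕0⊕0⊕0⊕1 = 1
p8 (pos 8,9,10,11,12,13,14,15): XOR of data positions = 1⊕0⊕0⊕0⊕0⊕0⊕1 = 0
Codeword: 010100001000001

010100001000001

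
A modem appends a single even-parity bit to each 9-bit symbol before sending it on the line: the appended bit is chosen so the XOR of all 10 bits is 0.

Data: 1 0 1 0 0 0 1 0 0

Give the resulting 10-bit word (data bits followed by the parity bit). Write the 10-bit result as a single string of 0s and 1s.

1010001001

XOR of the 9 data bits: 1⊕0⊕1⊕0⊕0⊕0⊕1⊕0⊕0 = 1
Parity bit = 1 (so all 10 bits XOR to 0).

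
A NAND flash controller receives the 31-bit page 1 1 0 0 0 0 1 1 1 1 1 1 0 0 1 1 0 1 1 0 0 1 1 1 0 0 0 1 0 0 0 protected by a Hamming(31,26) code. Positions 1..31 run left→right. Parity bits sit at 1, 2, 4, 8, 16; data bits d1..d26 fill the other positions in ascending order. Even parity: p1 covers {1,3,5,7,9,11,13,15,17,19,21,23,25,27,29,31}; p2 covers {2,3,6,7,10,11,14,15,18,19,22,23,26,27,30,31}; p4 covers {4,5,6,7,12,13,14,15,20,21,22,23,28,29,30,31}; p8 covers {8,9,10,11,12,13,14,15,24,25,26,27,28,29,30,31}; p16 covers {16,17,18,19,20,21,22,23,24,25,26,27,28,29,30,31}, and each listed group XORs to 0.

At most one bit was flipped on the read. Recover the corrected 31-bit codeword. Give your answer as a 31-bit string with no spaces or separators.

1100001111110011010001110001000

s1 (pos 1,3,5,7,9,11,13,15,17,19,21,23,25,27,29,31): 1⊕0⊕0⊕1⊕1⊕1⊕0⊕1⊕0⊕1⊕0⊕1⊕0⊕0⊕0⊕0 = 1
s2 (pos 2,3,6,7,10,11,14,15,18,19,22,23,26,27,30,31): 1⊕0⊕0⊕1⊕1⊕1⊕0⊕1⊕1⊕1⊕1⊕1⊕0⊕0⊕0⊕0 = 1
s4 (pos 4,5,6,7,12,13,14,15,20,21,22,23,28,29,30,31): 0⊕0⊕0⊕1⊕1⊕0⊕0⊕1⊕0⊕0⊕1⊕1⊕1⊕0⊕0⊕0 = 0
s8 (pos 8,9,10,11,12,13,14,15,24,25,26,27,28,29,30,31): 1⊕1⊕1⊕1⊕1⊕0⊕0⊕1⊕1⊕0⊕0⊕0⊕1⊕0⊕0⊕0 = 0
s16 (pos 16,17,18,19,20,21,22,23,24,25,26,27,28,29,30,31): 1⊕0⊕1⊕1⊕0⊕0⊕1⊕1⊕1⊕0⊕0⊕0⊕1⊕0⊕0⊕0 = 1
Syndrome s16…s1 = 10011 → error at position 19.
Flip position 19: 1100001111110011011001110001000 → 1100001111110011010001110001000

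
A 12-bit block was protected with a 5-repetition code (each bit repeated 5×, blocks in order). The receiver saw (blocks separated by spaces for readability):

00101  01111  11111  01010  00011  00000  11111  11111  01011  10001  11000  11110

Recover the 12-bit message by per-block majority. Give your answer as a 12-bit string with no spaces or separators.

011000111001

Block 1 (00101): 2 ones → 0
Block 2 (01111): 4 ones → 1
Block 3 (11111): 5 ones → 1
Block 4 (01010): 2 ones → 0
Block 5 (00011): 2 ones → 0
Block 6 (00000): 0 ones → 0
Block 7 (11111): 5 ones → 1
Block 8 (11111): 5 ones → 1
Block 9 (01011): 3 ones → 1
Block 10 (10001): 2 ones → 0
Block 11 (11000): 2 ones → 0
Block 12 (11110): 4 ones → 1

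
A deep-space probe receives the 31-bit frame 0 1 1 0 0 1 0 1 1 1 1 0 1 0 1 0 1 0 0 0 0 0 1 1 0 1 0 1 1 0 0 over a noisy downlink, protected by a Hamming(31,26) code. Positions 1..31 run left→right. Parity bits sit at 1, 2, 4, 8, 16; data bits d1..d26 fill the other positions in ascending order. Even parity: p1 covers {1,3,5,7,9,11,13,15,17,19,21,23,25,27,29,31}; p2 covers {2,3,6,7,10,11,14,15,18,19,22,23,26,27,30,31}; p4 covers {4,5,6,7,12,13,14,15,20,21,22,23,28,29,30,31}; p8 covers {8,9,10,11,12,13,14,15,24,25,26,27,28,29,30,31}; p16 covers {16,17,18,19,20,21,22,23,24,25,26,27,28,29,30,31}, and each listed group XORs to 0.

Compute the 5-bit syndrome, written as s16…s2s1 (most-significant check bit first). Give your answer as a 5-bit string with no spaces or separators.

s1 (pos 1,3,5,7,9,11,13,15,17,19,21,23,25,27,29,31): 0⊕1⊕0⊕0⊕1⊕1⊕1⊕1⊕1⊕0⊕0⊕1⊕0⊕0⊕1⊕0 = 0
s2 (pos 2,3,6,7,10,11,14,15,18,19,22,23,26,27,30,31): 1⊕1⊕1⊕0⊕1⊕1⊕0⊕1⊕0⊕0⊕0⊕1⊕1⊕0⊕0⊕0 = 0
s4 (pos 4,5,6,7,12,13,14,15,20,21,22,23,28,29,30,31): 0⊕0⊕1⊕0⊕0⊕1⊕0⊕1⊕0⊕0⊕0⊕1⊕1⊕1⊕0⊕0 = 0
s8 (pos 8,9,10,11,12,13,14,15,24,25,26,27,28,29,30,31): 1⊕1⊕1⊕1⊕0⊕1⊕0⊕1⊕1⊕0⊕1⊕0⊕1⊕1⊕0⊕0 = 0
s16 (pos 16,17,18,19,20,21,22,23,24,25,26,27,28,29,30,31): 0⊕1⊕0⊕0⊕0⊕0⊕0⊕1⊕1⊕0⊕1⊕0⊕1⊕1⊕0⊕0 = 0
Syndrome s16…s1 = 00000 → no error.

00000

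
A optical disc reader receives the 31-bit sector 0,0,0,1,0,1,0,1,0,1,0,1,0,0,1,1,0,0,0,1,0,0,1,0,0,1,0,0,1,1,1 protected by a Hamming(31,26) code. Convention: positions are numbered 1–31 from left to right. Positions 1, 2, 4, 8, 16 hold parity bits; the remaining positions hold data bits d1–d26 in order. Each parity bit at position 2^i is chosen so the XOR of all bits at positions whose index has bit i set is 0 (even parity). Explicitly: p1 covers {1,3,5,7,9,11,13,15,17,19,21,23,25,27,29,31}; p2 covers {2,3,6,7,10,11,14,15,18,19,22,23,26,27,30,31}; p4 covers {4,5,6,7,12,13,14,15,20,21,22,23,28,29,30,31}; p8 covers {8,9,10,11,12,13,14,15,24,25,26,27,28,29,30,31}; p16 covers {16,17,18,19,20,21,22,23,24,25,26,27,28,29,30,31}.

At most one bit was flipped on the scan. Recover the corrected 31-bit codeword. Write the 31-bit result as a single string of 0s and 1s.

s1 (pos 1,3,5,7,9,11,13,15,17,19,21,23,25,27,29,31): 0⊕0⊕0⊕0⊕0⊕0⊕0⊕1⊕0⊕0⊕0⊕1⊕0⊕0⊕1⊕1 = 0
s2 (pos 2,3,6,7,10,11,14,15,18,19,22,23,26,27,30,31): 0⊕0⊕1⊕0⊕1⊕0⊕0⊕1⊕0⊕0⊕0⊕1⊕1⊕0⊕1⊕1 = 1
s4 (pos 4,5,6,7,12,13,14,15,20,21,22,23,28,29,30,31): 1⊕0⊕1⊕0⊕1⊕0⊕0⊕1⊕1⊕0⊕0⊕1⊕0⊕1⊕1⊕1 = 1
s8 (pos 8,9,10,11,12,13,14,15,24,25,26,27,28,29,30,31): 1⊕0⊕1⊕0⊕1⊕0⊕0⊕1⊕0⊕0⊕1⊕0⊕0⊕1⊕1⊕1 = 0
s16 (pos 16,17,18,19,20,21,22,23,24,25,26,27,28,29,30,31): 1⊕0⊕0⊕0⊕1⊕0⊕0⊕1⊕0⊕0⊕1⊕0⊕0⊕1⊕1⊕1 = 1
Syndrome s16…s1 = 10110 → error at position 22.
Flip position 22: 0001010101010011000100100100111 → 0001010101010011000101100100111

0001010101010011000101100100111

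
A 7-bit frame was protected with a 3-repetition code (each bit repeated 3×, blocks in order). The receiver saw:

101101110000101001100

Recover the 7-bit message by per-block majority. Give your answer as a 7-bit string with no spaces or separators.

Block 1 (101): 2 ones → 1
Block 2 (101): 2 ones → 1
Block 3 (110): 2 ones → 1
Block 4 (000): 0 ones → 0
Block 5 (101): 2 ones → 1
Block 6 (001): 1 one → 0
Block 7 (100): 1 one → 0

1110100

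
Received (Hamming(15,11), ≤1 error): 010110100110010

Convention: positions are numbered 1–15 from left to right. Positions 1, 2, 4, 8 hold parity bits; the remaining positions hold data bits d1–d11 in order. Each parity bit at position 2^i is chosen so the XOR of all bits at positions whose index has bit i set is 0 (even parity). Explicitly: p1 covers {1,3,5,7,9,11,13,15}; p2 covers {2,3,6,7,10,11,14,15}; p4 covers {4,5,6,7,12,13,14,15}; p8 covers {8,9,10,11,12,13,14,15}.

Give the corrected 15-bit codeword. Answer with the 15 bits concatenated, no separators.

s1 (pos 1,3,5,7,9,11,13,15): 0⊕0⊕1⊕1⊕0⊕1⊕0⊕0 = 1
s2 (pos 2,3,6,7,10,11,14,15): 1⊕0⊕0⊕1⊕1⊕1⊕1⊕0 = 1
s4 (pos 4,5,6,7,12,13,14,15): 1⊕1⊕0⊕1⊕0⊕0⊕1⊕0 = 0
s8 (pos 8,9,10,11,12,13,14,15): 0⊕0⊕1⊕1⊕0⊕0⊕1⊕0 = 1
Syndrome s8…s1 = 1011 → error at position 11.
Flip position 11: 010110100110010 → 010110100100010

010110100100010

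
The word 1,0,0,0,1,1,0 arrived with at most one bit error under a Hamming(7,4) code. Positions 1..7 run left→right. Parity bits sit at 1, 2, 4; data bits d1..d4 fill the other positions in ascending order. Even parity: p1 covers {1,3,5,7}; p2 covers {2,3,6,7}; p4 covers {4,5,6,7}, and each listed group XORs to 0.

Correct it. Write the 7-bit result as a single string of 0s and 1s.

s1 (pos 1,3,5,7): 1⊕0⊕1⊕0 = 0
s2 (pos 2,3,6,7): 0⊕0⊕1⊕0 = 1
s4 (pos 4,5,6,7): 0⊕1⊕1⊕0 = 0
Syndrome s4…s1 = 010 → error at position 2.
Flip position 2: 1000110 → 1100110

1100110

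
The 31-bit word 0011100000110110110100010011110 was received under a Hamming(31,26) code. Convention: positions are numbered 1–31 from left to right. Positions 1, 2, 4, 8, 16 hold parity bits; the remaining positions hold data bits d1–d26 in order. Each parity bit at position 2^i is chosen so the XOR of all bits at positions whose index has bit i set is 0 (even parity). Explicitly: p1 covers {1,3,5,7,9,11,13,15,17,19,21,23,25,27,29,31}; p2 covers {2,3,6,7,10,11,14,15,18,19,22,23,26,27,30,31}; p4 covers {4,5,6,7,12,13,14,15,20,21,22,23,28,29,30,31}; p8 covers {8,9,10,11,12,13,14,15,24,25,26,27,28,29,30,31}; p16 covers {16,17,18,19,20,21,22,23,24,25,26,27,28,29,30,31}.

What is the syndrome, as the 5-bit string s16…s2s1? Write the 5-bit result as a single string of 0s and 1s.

s1 (pos 1,3,5,7,9,11,13,15,17,19,21,23,25,27,29,31): 0⊕1⊕1⊕0⊕0⊕1⊕0⊕1⊕1⊕0⊕0⊕0⊕0⊕1⊕1⊕0 = 1
s2 (pos 2,3,6,7,10,11,14,15,18,19,22,23,26,27,30,31): 0⊕1⊕0⊕0⊕0⊕1⊕1⊕1⊕1⊕0⊕0⊕0⊕0⊕1⊕1⊕0 = 1
s4 (pos 4,5,6,7,12,13,14,15,20,21,22,23,28,29,30,31): 1⊕1⊕0⊕0⊕1⊕0⊕1⊕1⊕1⊕0⊕0⊕0⊕1⊕1⊕1⊕0 = 1
s8 (pos 8,9,10,11,12,13,14,15,24,25,26,27,28,29,30,31): 0⊕0⊕0⊕1⊕1⊕0⊕1⊕1⊕1⊕0⊕0⊕1⊕1⊕1⊕1⊕0 = 1
s16 (pos 16,17,18,19,20,21,22,23,24,25,26,27,28,29,30,31): 0⊕1⊕1⊕0⊕1⊕0⊕0⊕0⊕1⊕0⊕0⊕1⊕1⊕1⊕1⊕0 = 0
Syndrome s16…s1 = 01111 → error at position 15.

01111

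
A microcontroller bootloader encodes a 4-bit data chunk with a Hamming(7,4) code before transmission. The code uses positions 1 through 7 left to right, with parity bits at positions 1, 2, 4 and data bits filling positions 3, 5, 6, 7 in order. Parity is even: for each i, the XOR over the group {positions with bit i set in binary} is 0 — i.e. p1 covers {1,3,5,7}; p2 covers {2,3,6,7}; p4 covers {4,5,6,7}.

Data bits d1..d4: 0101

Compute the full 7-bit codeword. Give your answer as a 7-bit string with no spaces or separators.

0100101

Place data at non-parity positions: p1 p2 0 p4 1 0 1
p1 (pos 1,3,5,7): XOR of data positions = 0⊕1⊕1 = 0
p2 (pos 2,3,6,7): XOR of data positions = 0⊕0⊕1 = 1
p4 (pos 4,5,6,7): XOR of data positions = 1⊕0⊕1 = 0
Codeword: 0100101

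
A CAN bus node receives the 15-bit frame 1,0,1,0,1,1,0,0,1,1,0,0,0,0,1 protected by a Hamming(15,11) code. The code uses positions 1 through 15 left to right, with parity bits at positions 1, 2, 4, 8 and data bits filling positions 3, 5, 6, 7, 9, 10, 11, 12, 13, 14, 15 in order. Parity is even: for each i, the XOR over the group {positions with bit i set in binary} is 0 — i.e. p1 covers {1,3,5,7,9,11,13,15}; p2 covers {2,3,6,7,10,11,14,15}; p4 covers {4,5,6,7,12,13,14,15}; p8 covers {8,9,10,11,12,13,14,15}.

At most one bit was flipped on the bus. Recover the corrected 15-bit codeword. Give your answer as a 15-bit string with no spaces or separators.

101011001100101

s1 (pos 1,3,5,7,9,11,13,15): 1⊕1⊕1⊕0⊕1⊕0⊕0⊕1 = 1
s2 (pos 2,3,6,7,10,11,14,15): 0⊕1⊕1⊕0⊕1⊕0⊕0⊕1 = 0
s4 (pos 4,5,6,7,12,13,14,15): 0⊕1⊕1⊕0⊕0⊕0⊕0⊕1 = 1
s8 (pos 8,9,10,11,12,13,14,15): 0⊕1⊕1⊕0⊕0⊕0⊕0⊕1 = 1
Syndrome s8…s1 = 1101 → error at position 13.
Flip position 13: 101011001100001 → 101011001100101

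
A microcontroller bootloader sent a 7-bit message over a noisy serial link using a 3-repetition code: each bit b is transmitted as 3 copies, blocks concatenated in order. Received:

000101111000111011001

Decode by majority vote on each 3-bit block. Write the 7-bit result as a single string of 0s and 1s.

0110110

Block 1 (000): 0 ones → 0
Block 2 (101): 2 ones → 1
Block 3 (111): 3 ones → 1
Block 4 (000): 0 ones → 0
Block 5 (111): 3 ones → 1
Block 6 (011): 2 ones → 1
Block 7 (001): 1 one → 0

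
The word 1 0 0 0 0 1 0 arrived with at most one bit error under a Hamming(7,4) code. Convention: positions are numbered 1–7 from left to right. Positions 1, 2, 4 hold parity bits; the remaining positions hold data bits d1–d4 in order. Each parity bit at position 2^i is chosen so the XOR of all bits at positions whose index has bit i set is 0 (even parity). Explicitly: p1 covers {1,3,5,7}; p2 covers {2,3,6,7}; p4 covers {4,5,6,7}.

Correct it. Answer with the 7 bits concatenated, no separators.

1000011

s1 (pos 1,3,5,7): 1⊕0⊕0⊕0 = 1
s2 (pos 2,3,6,7): 0⊕0⊕1⊕0 = 1
s4 (pos 4,5,6,7): 0⊕0⊕1⊕0 = 1
Syndrome s4…s1 = 111 → error at position 7.
Flip position 7: 1000010 → 1000011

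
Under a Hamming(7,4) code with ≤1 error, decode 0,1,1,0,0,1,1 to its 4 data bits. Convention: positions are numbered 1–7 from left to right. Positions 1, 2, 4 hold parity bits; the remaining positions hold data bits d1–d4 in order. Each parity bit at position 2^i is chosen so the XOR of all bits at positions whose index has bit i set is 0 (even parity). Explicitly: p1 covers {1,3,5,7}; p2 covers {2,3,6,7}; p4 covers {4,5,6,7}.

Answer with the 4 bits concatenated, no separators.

s1 (pos 1,3,5,7): 0⊕1⊕0⊕1 = 0
s2 (pos 2,3,6,7): 1⊕1⊕1⊕1 = 0
s4 (pos 4,5,6,7): 0⊕0⊕1⊕1 = 0
Syndrome s4…s1 = 000 → no error.
Read data bits from positions 3,5,6,7: 1011

1011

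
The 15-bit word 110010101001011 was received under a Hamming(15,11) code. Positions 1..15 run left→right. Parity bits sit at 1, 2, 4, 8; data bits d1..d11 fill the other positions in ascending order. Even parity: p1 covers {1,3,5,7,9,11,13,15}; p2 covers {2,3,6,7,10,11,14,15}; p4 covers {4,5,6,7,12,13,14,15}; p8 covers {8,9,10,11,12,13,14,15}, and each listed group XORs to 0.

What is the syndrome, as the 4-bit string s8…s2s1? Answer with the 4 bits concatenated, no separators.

s1 (pos 1,3,5,7,9,11,13,15): 1⊕0⊕1⊕1⊕1⊕0⊕0⊕1 = 1
s2 (pos 2,3,6,7,10,11,14,15): 1⊕0⊕0⊕1⊕0⊕0⊕1⊕1 = 0
s4 (pos 4,5,6,7,12,13,14,15): 0⊕1⊕0⊕1⊕1⊕0⊕1⊕1 = 1
s8 (pos 8,9,10,11,12,13,14,15): 0⊕1⊕0⊕0⊕1⊕0⊕1⊕1 = 0
Syndrome s8…s1 = 0101 → error at position 5.

0101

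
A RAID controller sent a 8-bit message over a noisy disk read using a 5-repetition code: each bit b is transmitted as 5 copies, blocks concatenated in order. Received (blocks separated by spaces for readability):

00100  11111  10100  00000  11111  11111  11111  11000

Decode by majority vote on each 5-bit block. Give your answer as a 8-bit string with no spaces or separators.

01001110

Block 1 (00100): 1 one → 0
Block 2 (11111): 5 ones → 1
Block 3 (10100): 2 ones → 0
Block 4 (00000): 0 ones → 0
Block 5 (11111): 5 ones → 1
Block 6 (11111): 5 ones → 1
Block 7 (11111): 5 ones → 1
Block 8 (11000): 2 ones → 0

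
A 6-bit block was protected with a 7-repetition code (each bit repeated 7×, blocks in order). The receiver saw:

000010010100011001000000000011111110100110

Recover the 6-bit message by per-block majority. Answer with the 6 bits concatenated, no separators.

000010

Block 1 (0000100): 1 one → 0
Block 2 (1010001): 3 ones → 0
Block 3 (1001000): 2 ones → 0
Block 4 (0000000): 0 ones → 0
Block 5 (1111111): 7 ones → 1
Block 6 (0100110): 3 ones → 0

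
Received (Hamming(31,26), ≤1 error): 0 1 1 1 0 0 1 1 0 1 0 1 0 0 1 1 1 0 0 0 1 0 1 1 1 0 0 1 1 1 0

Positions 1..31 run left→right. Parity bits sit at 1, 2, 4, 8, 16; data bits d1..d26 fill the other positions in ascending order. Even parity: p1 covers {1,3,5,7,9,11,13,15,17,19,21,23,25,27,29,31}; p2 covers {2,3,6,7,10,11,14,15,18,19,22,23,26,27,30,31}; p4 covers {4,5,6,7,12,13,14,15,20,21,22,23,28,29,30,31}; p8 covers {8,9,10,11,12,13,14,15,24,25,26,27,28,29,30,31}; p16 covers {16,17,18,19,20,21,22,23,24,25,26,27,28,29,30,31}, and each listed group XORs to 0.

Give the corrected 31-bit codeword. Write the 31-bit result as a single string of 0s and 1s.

s1 (pos 1,3,5,7,9,11,13,15,17,19,21,23,25,27,29,31): 0⊕1⊕0⊕1⊕0⊕0⊕0⊕1⊕1⊕0⊕1⊕1⊕1⊕0⊕1⊕0 = 0
s2 (pos 2,3,6,7,10,11,14,15,18,19,22,23,26,27,30,31): 1⊕1⊕0⊕1⊕1⊕0⊕0⊕1⊕0⊕0⊕0⊕1⊕0⊕0⊕1⊕0 = 1
s4 (pos 4,5,6,7,12,13,14,15,20,21,22,23,28,29,30,31): 1⊕0⊕0⊕1⊕1⊕0⊕0⊕1⊕0⊕1⊕0⊕1⊕1⊕1⊕1⊕0 = 1
s8 (pos 8,9,10,11,12,13,14,15,24,25,26,27,28,29,30,31): 1⊕0⊕1⊕0⊕1⊕0⊕0⊕1⊕1⊕1⊕0⊕0⊕1⊕1⊕1⊕0 = 1
s16 (pos 16,17,18,19,20,21,22,23,24,25,26,27,28,29,30,31): 1⊕1⊕0⊕0⊕0⊕1⊕0⊕1⊕1⊕1⊕0⊕0⊕1⊕1⊕1⊕0 = 1
Syndrome s16…s1 = 11110 → error at position 30.
Flip position 30: 0111001101010011100010111001110 → 0111001101010011100010111001100

0111001101010011100010111001100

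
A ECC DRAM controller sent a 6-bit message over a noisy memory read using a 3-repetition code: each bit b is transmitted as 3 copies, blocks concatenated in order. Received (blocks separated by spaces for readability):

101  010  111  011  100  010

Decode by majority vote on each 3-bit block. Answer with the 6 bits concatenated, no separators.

101100

Block 1 (101): 2 ones → 1
Block 2 (010): 1 one → 0
Block 3 (111): 3 ones → 1
Block 4 (011): 2 ones → 1
Block 5 (100): 1 one → 0
Block 6 (010): 1 one → 0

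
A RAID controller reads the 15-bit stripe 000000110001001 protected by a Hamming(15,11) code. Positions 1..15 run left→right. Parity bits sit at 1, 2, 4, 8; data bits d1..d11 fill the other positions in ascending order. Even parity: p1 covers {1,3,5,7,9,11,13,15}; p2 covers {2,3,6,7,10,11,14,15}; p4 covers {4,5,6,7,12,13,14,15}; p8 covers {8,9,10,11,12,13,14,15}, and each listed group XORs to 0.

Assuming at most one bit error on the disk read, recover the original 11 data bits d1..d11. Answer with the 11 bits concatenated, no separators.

00010000001

s1 (pos 1,3,5,7,9,11,13,15): 0⊕0⊕0⊕1⊕0⊕0⊕0⊕1 = 0
s2 (pos 2,3,6,7,10,11,14,15): 0⊕0⊕0⊕1⊕0⊕0⊕0⊕1 = 0
s4 (pos 4,5,6,7,12,13,14,15): 0⊕0⊕0⊕1⊕1⊕0⊕0⊕1 = 1
s8 (pos 8,9,10,11,12,13,14,15): 1⊕0⊕0⊕0⊕1⊕0⊕0⊕1 = 1
Syndrome s8…s1 = 1100 → error at position 12.
Flip position 12: 000000110001001 → 000000110000001
Read data bits from positions 3,5,6,7,9,10,11,12,13,14,15: 00010000001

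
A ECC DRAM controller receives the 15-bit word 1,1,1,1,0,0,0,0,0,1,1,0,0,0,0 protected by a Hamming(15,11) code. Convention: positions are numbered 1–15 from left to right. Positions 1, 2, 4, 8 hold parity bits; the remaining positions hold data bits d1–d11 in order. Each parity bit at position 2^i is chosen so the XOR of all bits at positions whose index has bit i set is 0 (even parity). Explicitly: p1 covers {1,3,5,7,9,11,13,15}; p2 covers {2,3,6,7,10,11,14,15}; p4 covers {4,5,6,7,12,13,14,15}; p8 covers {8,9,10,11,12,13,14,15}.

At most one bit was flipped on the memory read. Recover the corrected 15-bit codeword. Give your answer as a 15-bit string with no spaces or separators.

111110000110000

s1 (pos 1,3,5,7,9,11,13,15): 1⊕1⊕0⊕0⊕0⊕1⊕0⊕0 = 1
s2 (pos 2,3,6,7,10,11,14,15): 1⊕1⊕0⊕0⊕1⊕1⊕0⊕0 = 0
s4 (pos 4,5,6,7,12,13,14,15): 1⊕0⊕0⊕0⊕0⊕0⊕0⊕0 = 1
s8 (pos 8,9,10,11,12,13,14,15): 0⊕0⊕1⊕1⊕0⊕0⊕0⊕0 = 0
Syndrome s8…s1 = 0101 → error at position 5.
Flip position 5: 111100000110000 → 111110000110000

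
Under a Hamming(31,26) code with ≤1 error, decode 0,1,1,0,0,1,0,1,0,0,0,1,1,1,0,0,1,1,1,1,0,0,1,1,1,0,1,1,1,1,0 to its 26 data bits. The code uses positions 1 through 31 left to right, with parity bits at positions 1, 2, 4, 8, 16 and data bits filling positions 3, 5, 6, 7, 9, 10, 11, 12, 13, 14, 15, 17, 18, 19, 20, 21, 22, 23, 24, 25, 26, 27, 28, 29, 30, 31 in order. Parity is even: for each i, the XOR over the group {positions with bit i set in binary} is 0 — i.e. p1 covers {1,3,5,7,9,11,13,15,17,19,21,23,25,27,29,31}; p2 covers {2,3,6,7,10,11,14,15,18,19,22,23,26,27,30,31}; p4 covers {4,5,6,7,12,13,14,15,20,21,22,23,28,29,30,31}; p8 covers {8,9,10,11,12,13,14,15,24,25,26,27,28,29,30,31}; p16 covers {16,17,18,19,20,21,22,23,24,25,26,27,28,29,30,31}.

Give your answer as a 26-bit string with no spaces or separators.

10100001110111101111011110

s1 (pos 1,3,5,7,9,11,13,15,17,19,21,23,25,27,29,31): 0⊕1⊕0⊕0⊕0⊕0⊕1⊕0⊕1⊕1⊕0⊕1⊕1⊕1⊕1⊕0 = 0
s2 (pos 2,3,6,7,10,11,14,15,18,19,22,23,26,27,30,31): 1⊕1⊕1⊕0⊕0⊕0⊕1⊕0⊕1⊕1⊕0⊕1⊕0⊕1⊕1⊕0 = 1
s4 (pos 4,5,6,7,12,13,14,15,20,21,22,23,28,29,30,31): 0⊕0⊕1⊕0⊕1⊕1⊕1⊕0⊕1⊕0⊕0⊕1⊕1⊕1⊕1⊕0 = 1
s8 (pos 8,9,10,11,12,13,14,15,24,25,26,27,28,29,30,31): 1⊕0⊕0⊕0⊕1⊕1⊕1⊕0⊕1⊕1⊕0⊕1⊕1⊕1⊕1⊕0 = 0
s16 (pos 16,17,18,19,20,21,22,23,24,25,26,27,28,29,30,31): 0⊕1⊕1⊕1⊕1⊕0⊕0⊕1⊕1⊕1⊕0⊕1⊕1⊕1⊕1⊕0 = 1
Syndrome s16…s1 = 10110 → error at position 22.
Flip position 22: 0110010100011100111100111011110 → 0110010100011100111101111011110
Read data bits from positions 3,5,6,7,9,10,11,12,13,14,15,17,18,19,20,21,22,23,24,25,26,27,28,29,30,31: 10100001110111101111011110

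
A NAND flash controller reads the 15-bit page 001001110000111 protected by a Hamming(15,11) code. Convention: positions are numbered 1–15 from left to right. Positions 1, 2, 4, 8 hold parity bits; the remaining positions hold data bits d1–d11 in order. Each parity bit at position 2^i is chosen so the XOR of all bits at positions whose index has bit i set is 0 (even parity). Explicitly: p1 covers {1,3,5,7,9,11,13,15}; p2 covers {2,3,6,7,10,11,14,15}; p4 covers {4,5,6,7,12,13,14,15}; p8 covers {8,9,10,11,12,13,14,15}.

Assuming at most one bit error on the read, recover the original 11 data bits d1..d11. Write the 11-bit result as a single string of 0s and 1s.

10010000111

s1 (pos 1,3,5,7,9,11,13,15): 0⊕1⊕0⊕1⊕0⊕0⊕1⊕1 = 0
s2 (pos 2,3,6,7,10,11,14,15): 0⊕1⊕1⊕1⊕0⊕0⊕1⊕1 = 1
s4 (pos 4,5,6,7,12,13,14,15): 0⊕0⊕1⊕1⊕0⊕1⊕1⊕1 = 1
s8 (pos 8,9,10,11,12,13,14,15): 1⊕0⊕0⊕0⊕0⊕1⊕1⊕1 = 0
Syndrome s8…s1 = 0110 → error at position 6.
Flip position 6: 001001110000111 → 001000110000111
Read data bits from positions 3,5,6,7,9,10,11,12,13,14,15: 10010000111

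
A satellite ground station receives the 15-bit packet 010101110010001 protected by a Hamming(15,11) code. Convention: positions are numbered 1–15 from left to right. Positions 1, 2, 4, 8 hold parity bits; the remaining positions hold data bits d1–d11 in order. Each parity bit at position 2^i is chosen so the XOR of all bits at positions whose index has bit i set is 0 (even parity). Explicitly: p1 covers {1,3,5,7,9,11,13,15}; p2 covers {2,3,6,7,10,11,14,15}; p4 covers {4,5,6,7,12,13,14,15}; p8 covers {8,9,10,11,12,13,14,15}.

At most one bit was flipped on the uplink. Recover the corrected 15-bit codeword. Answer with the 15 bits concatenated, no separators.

s1 (pos 1,3,5,7,9,11,13,15): 0⊕0⊕0⊕1⊕0⊕1⊕0⊕1 = 1
s2 (pos 2,3,6,7,10,11,14,15): 1⊕0⊕1⊕1⊕0⊕1⊕0⊕1 = 1
s4 (pos 4,5,6,7,12,13,14,15): 1⊕0⊕1⊕1⊕0⊕0⊕0⊕1 = 0
s8 (pos 8,9,10,11,12,13,14,15): 1⊕0⊕0⊕1⊕0⊕0⊕0⊕1 = 1
Syndrome s8…s1 = 1011 → error at position 11.
Flip position 11: 010101110010001 → 010101110000001

010101110000001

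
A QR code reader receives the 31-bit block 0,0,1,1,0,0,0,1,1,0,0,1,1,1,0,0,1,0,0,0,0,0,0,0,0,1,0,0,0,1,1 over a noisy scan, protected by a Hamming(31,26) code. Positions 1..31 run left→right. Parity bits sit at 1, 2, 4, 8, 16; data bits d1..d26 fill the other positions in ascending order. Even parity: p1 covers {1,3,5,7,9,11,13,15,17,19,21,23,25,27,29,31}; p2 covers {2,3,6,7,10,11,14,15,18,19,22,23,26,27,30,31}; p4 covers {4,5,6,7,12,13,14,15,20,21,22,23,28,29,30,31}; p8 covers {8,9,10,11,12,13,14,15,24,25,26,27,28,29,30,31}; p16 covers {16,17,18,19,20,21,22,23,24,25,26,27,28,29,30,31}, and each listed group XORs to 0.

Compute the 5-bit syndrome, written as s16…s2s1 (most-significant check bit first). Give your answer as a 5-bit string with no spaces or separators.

s1 (pos 1,3,5,7,9,11,13,15,17,19,21,23,25,27,29,31): 0⊕1⊕0⊕0⊕1⊕0⊕1⊕0⊕1⊕0⊕0⊕0⊕0⊕0⊕0⊕1 = 1
s2 (pos 2,3,6,7,10,11,14,15,18,19,22,23,26,27,30,31): 0⊕1⊕0⊕0⊕0⊕0⊕1⊕0⊕0⊕0⊕0⊕0⊕1⊕0⊕1⊕1 = 1
s4 (pos 4,5,6,7,12,13,14,15,20,21,22,23,28,29,30,31): 1⊕0⊕0⊕0⊕1⊕1⊕1⊕0⊕0⊕0⊕0⊕0⊕0⊕0⊕1⊕1 = 0
s8 (pos 8,9,10,11,12,13,14,15,24,25,26,27,28,29,30,31): 1⊕1⊕0⊕0⊕1⊕1⊕1⊕0⊕0⊕0⊕1⊕0⊕0⊕0⊕1⊕1 = 0
s16 (pos 16,17,18,19,20,21,22,23,24,25,26,27,28,29,30,31): 0⊕1⊕0⊕0⊕0⊕0⊕0⊕0⊕0⊕0⊕1⊕0⊕0⊕0⊕1⊕1 = 0
Syndrome s16…s1 = 00011 → error at position 3.

00011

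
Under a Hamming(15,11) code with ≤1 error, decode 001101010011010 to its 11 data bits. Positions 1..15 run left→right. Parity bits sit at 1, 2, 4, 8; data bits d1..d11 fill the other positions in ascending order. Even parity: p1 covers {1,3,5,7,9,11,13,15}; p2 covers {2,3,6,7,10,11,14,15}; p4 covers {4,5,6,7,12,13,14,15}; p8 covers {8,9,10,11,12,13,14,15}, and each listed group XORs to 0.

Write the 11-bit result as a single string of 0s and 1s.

10100011010

s1 (pos 1,3,5,7,9,11,13,15): 0⊕1⊕0⊕0⊕0⊕1⊕0⊕0 = 0
s2 (pos 2,3,6,7,10,11,14,15): 0⊕1⊕1⊕0⊕0⊕1⊕1⊕0 = 0
s4 (pos 4,5,6,7,12,13,14,15): 1⊕0⊕1⊕0⊕1⊕0⊕1⊕0 = 0
s8 (pos 8,9,10,11,12,13,14,15): 1⊕0⊕0⊕1⊕1⊕0⊕1⊕0 = 0
Syndrome s8…s1 = 0000 → no error.
Read data bits from positions 3,5,6,7,9,10,11,12,13,14,15: 10100011010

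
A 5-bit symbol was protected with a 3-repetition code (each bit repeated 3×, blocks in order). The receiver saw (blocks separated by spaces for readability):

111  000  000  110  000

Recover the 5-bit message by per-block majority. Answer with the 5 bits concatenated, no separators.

Block 1 (111): 3 ones → 1
Block 2 (000): 0 ones → 0
Block 3 (000): 0 ones → 0
Block 4 (110): 2 ones → 1
Block 5 (000): 0 ones → 0

10010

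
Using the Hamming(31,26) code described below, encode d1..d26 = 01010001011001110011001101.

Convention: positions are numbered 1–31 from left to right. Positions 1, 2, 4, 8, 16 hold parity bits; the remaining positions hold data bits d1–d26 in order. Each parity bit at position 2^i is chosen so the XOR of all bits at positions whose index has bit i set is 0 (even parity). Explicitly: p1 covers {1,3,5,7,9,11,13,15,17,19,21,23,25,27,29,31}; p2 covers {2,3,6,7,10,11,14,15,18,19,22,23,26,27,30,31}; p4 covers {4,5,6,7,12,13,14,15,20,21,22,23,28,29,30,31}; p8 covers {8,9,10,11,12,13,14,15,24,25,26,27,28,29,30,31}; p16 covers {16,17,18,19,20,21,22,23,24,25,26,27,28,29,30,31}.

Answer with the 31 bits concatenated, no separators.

0100101000010110001110011001101

Place data at non-parity positions: p1 p2 0 p4 1 0 1 p8 0 0 0 1 0 1 1 p16 0 0 1 1 1 0 0 1 1 0 0 1 1 0 1
p1 (pos 1,3,5,7,9,11,13,15,17,19,21,23,25,27,29,31): XOR of data positions = 0⊕1⊕1⊕0⊕0⊕0⊕1⊕0⊕1⊕1⊕0⊕1⊕0⊕1⊕1 = 0
p2 (pos 2,3,6,7,10,11,14,15,18,19,22,23,26,27,30,31): XOR of data positions = 0⊕0⊕1⊕0⊕0⊕1⊕1⊕0⊕1⊕0⊕0⊕0⊕0⊕0⊕1 = 1
p4 (pos 4,5,6,7,12,13,14,15,20,21,22,23,28,29,30,31): XOR of data positions = 1⊕0⊕1⊕1⊕0⊕1⊕1⊕1⊕1⊕0⊕0⊕1⊕1⊕0⊕1 = 0
p8 (pos 8,9,10,11,12,13,14,15,24,25,26,27,28,29,30,31): XOR of data positions = 0⊕0⊕0⊕1⊕0⊕1⊕1⊕1⊕1⊕0⊕0⊕1⊕1⊕0⊕1 = 0
p16 (pos 16,17,18,19,20,21,22,23,24,25,26,27,28,29,30,31): XOR of data positions = 0⊕0⊕1⊕1⊕1⊕0⊕0⊕1⊕1⊕0⊕0⊕1⊕1⊕0⊕1 = 0
Codeword: 0100101000010110001110011001101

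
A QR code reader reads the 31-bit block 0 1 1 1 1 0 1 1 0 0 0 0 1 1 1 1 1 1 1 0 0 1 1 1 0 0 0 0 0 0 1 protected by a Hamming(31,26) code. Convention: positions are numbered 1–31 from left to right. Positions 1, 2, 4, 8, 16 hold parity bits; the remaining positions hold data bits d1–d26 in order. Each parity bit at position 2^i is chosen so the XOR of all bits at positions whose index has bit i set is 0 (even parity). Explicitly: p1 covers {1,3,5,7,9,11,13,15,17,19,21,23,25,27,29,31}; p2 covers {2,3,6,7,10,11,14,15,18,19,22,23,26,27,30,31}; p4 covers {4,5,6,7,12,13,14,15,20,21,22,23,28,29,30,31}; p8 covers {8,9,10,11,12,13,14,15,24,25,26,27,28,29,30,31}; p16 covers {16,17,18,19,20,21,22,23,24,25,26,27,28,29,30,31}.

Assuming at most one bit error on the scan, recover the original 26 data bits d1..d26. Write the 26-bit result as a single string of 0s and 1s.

s1 (pos 1,3,5,7,9,11,13,15,17,19,21,23,25,27,29,31): 0⊕1⊕1⊕1⊕0⊕0⊕1⊕1⊕1⊕1⊕0⊕1⊕0⊕0⊕0⊕1 = 1
s2 (pos 2,3,6,7,10,11,14,15,18,19,22,23,26,27,30,31): 1⊕1⊕0⊕1⊕0⊕0⊕1⊕1⊕1⊕1⊕1⊕1⊕0⊕0⊕0⊕1 = 0
s4 (pos 4,5,6,7,12,13,14,15,20,21,22,23,28,29,30,31): 1⊕1⊕0⊕1⊕0⊕1⊕1⊕1⊕0⊕0⊕1⊕1⊕0⊕0⊕0⊕1 = 1
s8 (pos 8,9,10,11,12,13,14,15,24,25,26,27,28,29,30,31): 1⊕0⊕0⊕0⊕0⊕1⊕1⊕1⊕1⊕0⊕0⊕0⊕0⊕0⊕0⊕1 = 0
s16 (pos 16,17,18,19,20,21,22,23,24,25,26,27,28,29,30,31): 1⊕1⊕1⊕1⊕0⊕0⊕1⊕1⊕1⊕0⊕0⊕0⊕0⊕0⊕0⊕1 = 0
Syndrome s16…s1 = 00101 → error at position 5.
Flip position 5: 0111101100001111111001110000001 → 0111001100001111111001110000001
Read data bits from positions 3,5,6,7,9,10,11,12,13,14,15,17,18,19,20,21,22,23,24,25,26,27,28,29,30,31: 10010000111111001110000001

10010000111111001110000001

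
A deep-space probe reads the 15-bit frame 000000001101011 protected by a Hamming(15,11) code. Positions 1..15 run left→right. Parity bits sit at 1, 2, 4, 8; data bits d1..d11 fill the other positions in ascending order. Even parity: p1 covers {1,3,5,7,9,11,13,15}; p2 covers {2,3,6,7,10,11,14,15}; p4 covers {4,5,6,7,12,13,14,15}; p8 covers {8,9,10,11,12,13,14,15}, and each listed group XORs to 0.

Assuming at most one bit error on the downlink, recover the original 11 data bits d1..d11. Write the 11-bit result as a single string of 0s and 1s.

00001101001

s1 (pos 1,3,5,7,9,11,13,15): 0⊕0⊕0⊕0⊕1⊕0⊕0⊕1 = 0
s2 (pos 2,3,6,7,10,11,14,15): 0⊕0⊕0⊕0⊕1⊕0⊕1⊕1 = 1
s4 (pos 4,5,6,7,12,13,14,15): 0⊕0⊕0⊕0⊕1⊕0⊕1⊕1 = 1
s8 (pos 8,9,10,11,12,13,14,15): 0⊕1⊕1⊕0⊕1⊕0⊕1⊕1 = 1
Syndrome s8…s1 = 1110 → error at position 14.
Flip position 14: 000000001101011 → 000000001101001
Read data bits from positions 3,5,6,7,9,10,11,12,13,14,15: 00001101001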